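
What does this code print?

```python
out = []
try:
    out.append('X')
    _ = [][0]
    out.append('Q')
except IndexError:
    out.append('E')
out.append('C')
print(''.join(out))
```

Execution trace: 'X' (try body) → 'E' (except IndexError) → 'C' (after the try/except). Output: XEC

Answer: XEC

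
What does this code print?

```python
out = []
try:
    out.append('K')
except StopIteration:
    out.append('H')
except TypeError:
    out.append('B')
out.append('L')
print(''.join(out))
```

Execution trace: 'K' (try body, no exception) → 'L' (after the try/except). Output: KL

Answer: KL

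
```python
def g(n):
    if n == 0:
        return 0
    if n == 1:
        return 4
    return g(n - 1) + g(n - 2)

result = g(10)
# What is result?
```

Build up from base cases: g(0)=0, g(1)=4, g(2)=4, g(3)=8, g(4)=12, g(5)=20, g(6)=32, ..., g(10)=220

Answer: 220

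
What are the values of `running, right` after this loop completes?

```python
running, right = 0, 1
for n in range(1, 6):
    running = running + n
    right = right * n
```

Sum and factorial of 1 to 5
`running, right` takes the values: (0, 1) → (1, 1) → (3, 1) → (3, 2) → (6, 2) → (6, 6) → (10, 6) → (10, 24) → (15, 24) → (15, 120)

Answer: 15, 120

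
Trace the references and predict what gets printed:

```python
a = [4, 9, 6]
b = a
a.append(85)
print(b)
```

Key concept: basic list aliasing.
Step by step:
`a = [4, 9, 6]` → a = [4, 9, 6]
`b = a` → b = [4, 9, 6] (same object as a)
`a.append(85)` → a = [4, 9, 6, 85] (same object as b); b = [4, 9, 6, 85] (same object as a)
`print(b)` → prints [4, 9, 6, 85]

Answer: [4, 9, 6, 85]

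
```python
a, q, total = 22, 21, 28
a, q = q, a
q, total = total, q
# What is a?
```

Trace:
`a, q, total = 22, 21, 28` → a = 22; q = 21; total = 28
`a, q = q, a` → a = 21; q = 22
`q, total = total, q` → q = 28; total = 22
So a = 21

Answer: 21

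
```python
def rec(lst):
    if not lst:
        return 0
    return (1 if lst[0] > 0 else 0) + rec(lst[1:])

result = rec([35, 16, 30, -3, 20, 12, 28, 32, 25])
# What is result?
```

Count of positive elements in [35, 16, 30, -3, 20, 12, 28, 32, 25] = 8

Answer: 8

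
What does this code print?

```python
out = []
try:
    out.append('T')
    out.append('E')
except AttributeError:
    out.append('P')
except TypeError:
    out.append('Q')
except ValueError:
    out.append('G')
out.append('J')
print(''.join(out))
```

Execution trace: 'T' (try body) → 'E' (try body, no exception) → 'J' (after the try/except). Output: TEJ

Answer: TEJ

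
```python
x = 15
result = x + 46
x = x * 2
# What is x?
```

Trace:
`x = 15` → x = 15
`result = x + 46` → result = 61
`x = x * 2` → x = 30
So x = 30

Answer: 30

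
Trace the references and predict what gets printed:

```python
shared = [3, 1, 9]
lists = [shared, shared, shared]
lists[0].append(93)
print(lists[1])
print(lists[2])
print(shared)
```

Key concept: list of same reference.
Step by step:
`shared = [3, 1, 9]` → shared = [3, 1, 9]
`lists = [shared, shared, shared]` → lists = [[3, 1, 9], [3, 1, 9], [3, 1, 9]]
`lists[0].append(93)` → shared = [3, 1, 9, 93]; lists = [[3, 1, 9, 93], [3, 1, 9, 93], [3, 1, 9, 93]]
`print(lists[1])` → prints [3, 1, 9, 93]
`print(lists[2])` → prints [3, 1, 9, 93]
`print(shared)` → prints [3, 1, 9, 93]

Answer:
[3, 1, 9, 93]
[3, 1, 9, 93]
[3, 1, 9, 93]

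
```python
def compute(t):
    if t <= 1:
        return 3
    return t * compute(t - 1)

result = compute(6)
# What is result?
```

compute(6) = 6 * 5 * 4 * 3 * 2 * 3 = 2160

Answer: 2160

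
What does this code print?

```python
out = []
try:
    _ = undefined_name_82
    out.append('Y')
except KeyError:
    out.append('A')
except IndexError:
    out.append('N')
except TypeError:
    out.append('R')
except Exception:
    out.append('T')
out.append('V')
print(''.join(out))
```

Execution trace: 'T' (except Exception) → 'V' (after the try/except). Output: TV

Answer: TV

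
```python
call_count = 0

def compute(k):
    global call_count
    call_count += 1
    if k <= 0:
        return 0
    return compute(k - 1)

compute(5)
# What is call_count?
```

Linear recursion stepping by 1: 6 calls from k=5 down to ≤0.

Answer: 6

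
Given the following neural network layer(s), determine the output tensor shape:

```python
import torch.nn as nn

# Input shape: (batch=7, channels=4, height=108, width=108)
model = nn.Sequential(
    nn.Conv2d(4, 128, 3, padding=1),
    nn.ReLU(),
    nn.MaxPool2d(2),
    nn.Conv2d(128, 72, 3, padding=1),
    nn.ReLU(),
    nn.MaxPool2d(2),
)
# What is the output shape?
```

Input: (7, 4, 108, 108) -> after first Conv2d: (7, 128, 108, 108) -> after first MaxPool2d: (7, 128, 54, 54) -> after second Conv2d: (7, 72, 54, 54) -> Output: (7, 72, 27, 27)

Answer: (7, 72, 27, 27)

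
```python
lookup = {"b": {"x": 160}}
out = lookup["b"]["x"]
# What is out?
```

Trace:
`lookup = {"b": {"x": 160}}` → lookup = {'b': {'x': 160}}
`out = lookup["b"]["x"]` → out = 160
So out = 160

Answer: 160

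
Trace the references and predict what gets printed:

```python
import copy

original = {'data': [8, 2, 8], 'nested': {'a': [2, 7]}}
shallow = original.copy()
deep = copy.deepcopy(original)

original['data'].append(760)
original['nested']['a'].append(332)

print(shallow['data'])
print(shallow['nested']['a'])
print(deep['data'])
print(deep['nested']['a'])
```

Key concept: comparing shallow vs deep copy.
Step by step:
`original = {'data': [8, 2, 8], 'nested': {'a': [2, 7]}}` → original = {'data': [8, 2, 8], 'nested': {'a': [2, 7]}}
`shallow = original.copy()` → shallow = {'data': [8, 2, 8], 'nested': {'a': [2, 7]}}
`deep = copy.deepcopy(original)` → deep = {'data': [8, 2, 8], 'nested': {'a': [2, 7]}}
`original['data'].append(760)` → original = {'data': [8, 2, 8, 760], 'nested': {'a': [2, 7]}}; shallow = {'data': [8, 2, 8, 760], 'nested': {'a': [2, 7]}}
`original['nested']['a'].append(332)` → original = {'data': [8, 2, 8, 760], 'nested': {'a': [2, 7, 332]}}; shallow = {'data': [8, 2, 8, 760], 'nested': {'a': [2, 7, 332]}}
`print(shallow['data'])` → prints [8, 2, 8, 760]
`print(shallow['nested']['a'])` → prints [2, 7, 332]
`print(deep['data'])` → prints [8, 2, 8]
`print(deep['nested']['a'])` → prints [2, 7]

Answer:
[8, 2, 8, 760]
[2, 7, 332]
[8, 2, 8]
[2, 7]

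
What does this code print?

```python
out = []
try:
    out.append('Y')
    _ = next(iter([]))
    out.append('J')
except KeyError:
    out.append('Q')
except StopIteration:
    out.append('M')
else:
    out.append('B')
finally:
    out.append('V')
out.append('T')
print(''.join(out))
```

Execution trace: 'Y' (try body) → 'M' (except StopIteration) → 'V' (finally) → 'T' (after the try/except). Output: YMVT

Answer: YMVT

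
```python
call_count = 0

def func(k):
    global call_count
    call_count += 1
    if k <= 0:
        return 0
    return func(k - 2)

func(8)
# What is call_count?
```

Linear recursion stepping by 2: 5 calls from k=8 down to ≤0.

Answer: 5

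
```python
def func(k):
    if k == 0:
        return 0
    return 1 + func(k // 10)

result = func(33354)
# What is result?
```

Count of digits of 33354: 5

Answer: 5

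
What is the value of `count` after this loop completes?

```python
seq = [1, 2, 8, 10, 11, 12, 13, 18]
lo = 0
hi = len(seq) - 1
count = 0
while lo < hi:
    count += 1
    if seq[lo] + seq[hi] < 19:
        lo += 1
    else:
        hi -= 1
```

Steps to find pair summing to 19
`count` takes the values: 0 → 1 → 2 → 3 → 4 → 5 → 6 → 7

Answer: 7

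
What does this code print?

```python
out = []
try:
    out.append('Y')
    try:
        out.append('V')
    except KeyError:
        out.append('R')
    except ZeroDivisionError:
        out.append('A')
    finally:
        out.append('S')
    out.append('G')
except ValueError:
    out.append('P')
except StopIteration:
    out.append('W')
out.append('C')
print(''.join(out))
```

Execution trace: 'Y' (try body) → 'V' (inner try body, no exception) → 'S' (inner finally) → 'G' (try body, no exception) → 'C' (after the try/except). Output: YVSGC

Answer: YVSGC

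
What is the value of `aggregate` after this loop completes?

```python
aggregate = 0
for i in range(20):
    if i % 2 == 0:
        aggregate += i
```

Sum of even numbers 0 to 19
`aggregate` takes the values: 0 → 2 → 6 → 12 → 20 → 30 → 42 → 56 → 72 → 90

Answer: 90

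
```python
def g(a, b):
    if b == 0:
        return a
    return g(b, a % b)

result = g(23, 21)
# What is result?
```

g(23, 21) -> g(21, 2) -> g(2, 1) -> g(1, 0) -> 1

Answer: 1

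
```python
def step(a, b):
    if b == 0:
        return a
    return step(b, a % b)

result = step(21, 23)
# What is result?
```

step(21, 23) -> step(23, 21) -> step(21, 2) -> step(2, 1) -> step(1, 0) -> 1

Answer: 1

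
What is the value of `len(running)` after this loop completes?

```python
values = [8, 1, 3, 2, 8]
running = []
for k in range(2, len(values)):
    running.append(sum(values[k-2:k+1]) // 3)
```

Number of 3-element averages
`running` takes the values: [] → [4] → [4, 2] → [4, 2, 4]
So `len(running)` = 3

Answer: 3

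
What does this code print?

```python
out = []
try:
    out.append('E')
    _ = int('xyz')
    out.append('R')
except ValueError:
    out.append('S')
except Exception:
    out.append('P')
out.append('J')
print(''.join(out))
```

Execution trace: 'E' (try body) → 'S' (except ValueError) → 'J' (after the try/except). Output: ESJ

Answer: ESJ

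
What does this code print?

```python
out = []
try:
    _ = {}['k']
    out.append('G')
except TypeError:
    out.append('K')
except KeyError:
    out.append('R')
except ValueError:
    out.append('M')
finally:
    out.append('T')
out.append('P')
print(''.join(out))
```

Execution trace: 'R' (except KeyError) → 'T' (finally) → 'P' (after the try/except). Output: RTP

Answer: RTP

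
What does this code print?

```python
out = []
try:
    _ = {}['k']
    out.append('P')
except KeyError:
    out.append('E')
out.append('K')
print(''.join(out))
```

Execution trace: 'E' (except KeyError) → 'K' (after the try/except). Output: EK

Answer: EK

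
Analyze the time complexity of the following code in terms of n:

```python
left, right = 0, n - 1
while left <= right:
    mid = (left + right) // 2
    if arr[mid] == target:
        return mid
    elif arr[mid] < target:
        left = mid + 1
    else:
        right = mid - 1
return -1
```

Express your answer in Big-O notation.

This is Binary search in a sorted array. Time complexity: O(log n).

Answer: O(log n)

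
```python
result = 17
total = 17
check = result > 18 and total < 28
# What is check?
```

Trace:
`result = 17` → result = 17
`total = 17` → total = 17
`check = result > 18 and total < 28` → check = False
So check = False

Answer: False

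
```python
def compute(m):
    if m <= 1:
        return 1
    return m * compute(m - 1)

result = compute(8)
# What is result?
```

compute(8) = 8 * 7 * 6 * 5 * 4 * 3 * 2 * 1 = 40320

Answer: 40320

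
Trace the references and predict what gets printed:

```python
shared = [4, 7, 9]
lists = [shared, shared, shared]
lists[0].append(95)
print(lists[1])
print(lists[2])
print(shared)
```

Key concept: list of same reference.
Step by step:
`shared = [4, 7, 9]` → shared = [4, 7, 9]
`lists = [shared, shared, shared]` → lists = [[4, 7, 9], [4, 7, 9], [4, 7, 9]]
`lists[0].append(95)` → shared = [4, 7, 9, 95]; lists = [[4, 7, 9, 95], [4, 7, 9, 95], [4, 7, 9, 95]]
`print(lists[1])` → prints [4, 7, 9, 95]
`print(lists[2])` → prints [4, 7, 9, 95]
`print(shared)` → prints [4, 7, 9, 95]

Answer:
[4, 7, 9, 95]
[4, 7, 9, 95]
[4, 7, 9, 95]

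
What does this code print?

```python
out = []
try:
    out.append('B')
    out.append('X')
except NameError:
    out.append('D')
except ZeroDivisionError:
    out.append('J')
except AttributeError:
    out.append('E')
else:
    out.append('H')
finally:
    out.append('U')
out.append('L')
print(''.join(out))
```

Execution trace: 'B' (try body) → 'X' (try body, no exception) → 'H' (else) → 'U' (finally) → 'L' (after the try/except). Output: BXHUL

Answer: BXHUL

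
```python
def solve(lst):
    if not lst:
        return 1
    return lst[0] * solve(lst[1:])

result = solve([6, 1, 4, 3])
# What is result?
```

Product over [6, 1, 4, 3] = 6 * 1 * 4 * 3 = 72

Answer: 72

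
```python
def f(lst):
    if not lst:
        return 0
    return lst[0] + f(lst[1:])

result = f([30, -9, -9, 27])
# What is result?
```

30 + (-9) + (-9) + 27 + 0 = 39

Answer: 39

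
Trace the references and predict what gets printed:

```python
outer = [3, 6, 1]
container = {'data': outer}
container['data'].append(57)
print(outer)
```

Key concept: dict holds reference to list.
Step by step:
`outer = [3, 6, 1]` → outer = [3, 6, 1]
`container = {'data': outer}` → container = {'data': [3, 6, 1]}
`container['data'].append(57)` → outer = [3, 6, 1, 57]; container = {'data': [3, 6, 1, 57]}
`print(outer)` → prints [3, 6, 1, 57]

Answer: [3, 6, 1, 57]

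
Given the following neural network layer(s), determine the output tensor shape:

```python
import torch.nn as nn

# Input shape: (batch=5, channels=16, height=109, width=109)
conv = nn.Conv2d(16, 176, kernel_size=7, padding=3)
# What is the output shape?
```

Input: (5, 16, 109, 109) -> Output: (5, 176, 109, 109)

Answer: (5, 176, 109, 109)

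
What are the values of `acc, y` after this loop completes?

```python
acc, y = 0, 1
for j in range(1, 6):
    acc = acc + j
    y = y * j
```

Sum and factorial of 1 to 5
`acc, y` takes the values: (0, 1) → (1, 1) → (3, 1) → (3, 2) → (6, 2) → (6, 6) → (10, 6) → (10, 24) → (15, 24) → (15, 120)

Answer: 15, 120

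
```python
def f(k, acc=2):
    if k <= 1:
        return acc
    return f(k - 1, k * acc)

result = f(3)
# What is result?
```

Accumulator trace (n, acc): (3, 2) -> (2, 6) -> (1, 12) -> return 12

Answer: 12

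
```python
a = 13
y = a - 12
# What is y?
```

Trace:
`a = 13` → a = 13
`y = a - 12` → y = 1
So y = 1

Answer: 1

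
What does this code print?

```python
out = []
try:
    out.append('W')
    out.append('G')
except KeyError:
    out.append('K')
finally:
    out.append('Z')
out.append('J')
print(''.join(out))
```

Execution trace: 'W' (try body) → 'G' (try body, no exception) → 'Z' (finally) → 'J' (after the try/except). Output: WGZJ

Answer: WGZJ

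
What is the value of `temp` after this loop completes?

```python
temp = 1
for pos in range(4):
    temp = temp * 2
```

Multiply by 2, 4 times: 1 * 2^4 = 16
`temp` takes the values: 1 → 2 → 4 → 8 → 16

Answer: 16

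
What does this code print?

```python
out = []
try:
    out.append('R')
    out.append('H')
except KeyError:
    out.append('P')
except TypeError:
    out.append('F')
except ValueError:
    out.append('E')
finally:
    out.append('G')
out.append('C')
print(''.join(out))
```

Execution trace: 'R' (try body) → 'H' (try body, no exception) → 'G' (finally) → 'C' (after the try/except). Output: RHGC

Answer: RHGC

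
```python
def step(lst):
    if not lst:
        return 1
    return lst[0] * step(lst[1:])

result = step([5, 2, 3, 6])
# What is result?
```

Product over [5, 2, 3, 6] = 5 * 2 * 3 * 6 = 180

Answer: 180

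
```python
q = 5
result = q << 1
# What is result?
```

Trace:
`q = 5` → q = 5
`result = q << 1` → result = 10
So result = 10

Answer: 10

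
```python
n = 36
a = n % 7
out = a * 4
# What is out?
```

Trace:
`n = 36` → n = 36
`a = n % 7` → a = 1
`out = a * 4` → out = 4
So out = 4

Answer: 4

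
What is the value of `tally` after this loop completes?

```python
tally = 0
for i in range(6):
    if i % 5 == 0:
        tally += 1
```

Count numbers divisible by 5 in range(6)
`tally` takes the values: 0 → 1 → 2

Answer: 2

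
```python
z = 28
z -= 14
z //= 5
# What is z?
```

Trace:
`z = 28` → z = 28
`z -= 14` → z = 14
`z //= 5` → z = 2
So z = 2

Answer: 2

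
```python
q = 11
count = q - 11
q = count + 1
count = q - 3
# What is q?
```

Trace:
`q = 11` → q = 11
`count = q - 11` → count = 0
`q = count + 1` → q = 1
`count = q - 3` → count = -2
So q = 1

Answer: 1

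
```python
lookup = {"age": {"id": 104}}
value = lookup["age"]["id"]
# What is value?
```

Trace:
`lookup = {"age": {"id": 104}}` → lookup = {'age': {'id': 104}}
`value = lookup["age"]["id"]` → value = 104
So value = 104

Answer: 104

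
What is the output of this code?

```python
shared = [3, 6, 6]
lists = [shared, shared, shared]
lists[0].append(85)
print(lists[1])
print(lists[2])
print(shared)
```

Key concept: list of same reference.
Step by step:
`shared = [3, 6, 6]` → shared = [3, 6, 6]
`lists = [shared, shared, shared]` → lists = [[3, 6, 6], [3, 6, 6], [3, 6, 6]]
`lists[0].append(85)` → shared = [3, 6, 6, 85]; lists = [[3, 6, 6, 85], [3, 6, 6, 85], [3, 6, 6, 85]]
`print(lists[1])` → prints [3, 6, 6, 85]
`print(lists[2])` → prints [3, 6, 6, 85]
`print(shared)` → prints [3, 6, 6, 85]

Answer:
[3, 6, 6, 85]
[3, 6, 6, 85]
[3, 6, 6, 85]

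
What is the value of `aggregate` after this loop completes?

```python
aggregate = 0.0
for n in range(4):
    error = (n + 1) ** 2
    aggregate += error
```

Sum of squared losses 1² + 2² + ... + 4²
`aggregate` takes the values: 0.0 → 1.0 → 5.0 → 14.0 → 30.0

Answer: 30.0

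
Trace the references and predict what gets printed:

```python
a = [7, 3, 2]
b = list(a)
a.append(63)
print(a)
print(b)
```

Key concept: list() constructor creates copy.
Step by step:
`a = [7, 3, 2]` → a = [7, 3, 2]
`b = list(a)` → b = [7, 3, 2]
`a.append(63)` → a = [7, 3, 2, 63]
`print(a)` → prints [7, 3, 2, 63]
`print(b)` → prints [7, 3, 2]

Answer:
[7, 3, 2, 63]
[7, 3, 2]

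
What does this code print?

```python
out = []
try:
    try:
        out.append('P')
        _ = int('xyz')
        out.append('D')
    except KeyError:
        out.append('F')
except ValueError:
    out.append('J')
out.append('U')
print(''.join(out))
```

Execution trace: 'P' (try body) → 'J' (outer except ValueError) → 'U' (after the try/except). Output: PJU

Answer: PJU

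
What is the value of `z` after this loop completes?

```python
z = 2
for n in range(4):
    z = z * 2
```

Multiply by 2, 4 times: 2 * 2^4 = 32
`z` takes the values: 2 → 4 → 8 → 16 → 32

Answer: 32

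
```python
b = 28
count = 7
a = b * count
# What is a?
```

Trace:
`b = 28` → b = 28
`count = 7` → count = 7
`a = b * count` → a = 196
So a = 196

Answer: 196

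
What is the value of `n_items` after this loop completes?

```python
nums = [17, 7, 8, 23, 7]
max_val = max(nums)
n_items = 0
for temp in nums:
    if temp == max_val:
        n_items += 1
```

Count of max value 23 in [17, 7, 8, 23, 7]
`n_items` takes the values: 0 → 1

Answer: 1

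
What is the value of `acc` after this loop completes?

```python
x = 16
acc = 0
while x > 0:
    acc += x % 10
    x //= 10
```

Sum digits of 16
`acc` takes the values: 0 → 6 → 7

Answer: 7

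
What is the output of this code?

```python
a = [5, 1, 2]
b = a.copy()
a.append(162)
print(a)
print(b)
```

Key concept: list.copy() creates independent copy.
Step by step:
`a = [5, 1, 2]` → a = [5, 1, 2]
`b = a.copy()` → b = [5, 1, 2]
`a.append(162)` → a = [5, 1, 2, 162]
`print(a)` → prints [5, 1, 2, 162]
`print(b)` → prints [5, 1, 2]

Answer:
[5, 1, 2, 162]
[5, 1, 2]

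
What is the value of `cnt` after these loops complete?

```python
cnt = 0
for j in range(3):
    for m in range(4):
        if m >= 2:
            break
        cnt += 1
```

Inner breaks at 2, outer runs 3 times
`cnt` takes the values: 0 → 1 → 2 → 3 → 4 → 5 → 6

Answer: 6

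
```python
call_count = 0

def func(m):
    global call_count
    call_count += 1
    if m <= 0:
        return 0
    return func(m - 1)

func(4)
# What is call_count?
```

Linear recursion stepping by 1: 5 calls from m=4 down to ≤0.

Answer: 5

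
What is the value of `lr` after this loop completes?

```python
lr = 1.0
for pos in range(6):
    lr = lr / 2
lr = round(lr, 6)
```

Halving LR 6 times: 1 / 2^6
`lr` takes the values: 1.0 → 0.5 → 0.25 → 0.125 → 0.0625 → 0.03125 → 0.015625

Answer: 0.015625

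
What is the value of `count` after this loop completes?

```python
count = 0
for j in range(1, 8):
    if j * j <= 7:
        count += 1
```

Count numbers where j² ≤ 7
`count` takes the values: 0 → 1 → 2

Answer: 2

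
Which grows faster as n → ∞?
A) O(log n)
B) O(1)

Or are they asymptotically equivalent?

O(log n) vs O(1): Higher order terms dominate.

Answer: A) O(log n) grows faster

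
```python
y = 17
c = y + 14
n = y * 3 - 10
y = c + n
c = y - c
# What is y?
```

Trace:
`y = 17` → y = 17
`c = y + 14` → c = 31
`n = y * 3 - 10` → n = 41
`y = c + n` → y = 72
`c = y - c` → c = 41
So y = 72

Answer: 72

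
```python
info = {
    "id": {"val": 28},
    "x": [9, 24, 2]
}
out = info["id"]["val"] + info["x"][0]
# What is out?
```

Trace:
`info = { ...` → info = {'id': {'val': 28}, 'x': [9, 24, 2]}
`out = info["id"]["val"] + info["x"][0]` → out = 37
So out = 37

Answer: 37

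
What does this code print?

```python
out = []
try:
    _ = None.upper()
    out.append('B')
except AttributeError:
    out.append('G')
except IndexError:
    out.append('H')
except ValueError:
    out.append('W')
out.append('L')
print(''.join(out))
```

Execution trace: 'G' (except AttributeError) → 'L' (after the try/except). Output: GL

Answer: GL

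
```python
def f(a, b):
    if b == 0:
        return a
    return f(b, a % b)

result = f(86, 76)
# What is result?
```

f(86, 76) -> f(76, 10) -> f(10, 6) -> f(6, 4) -> f(4, 2) -> f(2, 0) -> 2

Answer: 2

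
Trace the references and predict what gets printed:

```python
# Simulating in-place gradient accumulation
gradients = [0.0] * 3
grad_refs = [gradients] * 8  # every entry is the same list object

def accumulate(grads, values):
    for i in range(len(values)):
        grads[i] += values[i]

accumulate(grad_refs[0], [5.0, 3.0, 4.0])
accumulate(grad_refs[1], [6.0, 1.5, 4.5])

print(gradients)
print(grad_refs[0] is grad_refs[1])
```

Key concept: gradient accumulation aliasing.
Step by step:
`gradients = [0.0] * 3` → gradients = [0.0, 0.0, 0.0]
`grad_refs = [gradients] * 8` → grad_refs = [[0.0, 0.0, 0.0], [0.0, 0.0, 0.0], [0.0, 0.0, 0.0], [0.0, 0.0, 0.0], [0.0, 0.0, 0.0], [0.0, 0.0, 0.0], [0.0, 0.0, 0.0], [0.0, 0.0, 0.0]]
`accumulate(grad_refs[0], [5.0, 3.0, 4.0])` → gradients = [5.0, 3.0, 4.0]; grad_refs = [[5.0, 3.0, 4.0], [5.0, 3.0, 4.0], [5.0, 3.0, 4.0], [5.0, 3.0, 4.0], [5.0, 3.0, 4.0], [5.0, 3.0, 4.0], [5.0, 3.0, 4.0], [5.0, 3.0, 4.0]]
`accumulate(grad_refs[1], [6.0, 1.5, 4.5])` → gradients = [11.0, 4.5, 8.5]; grad_refs = [[11.0, 4.5, 8.5], [11.0, 4.5, 8.5], [11.0, 4.5, 8.5], [11.0, 4.5, 8.5], [11.0, 4.5, 8.5], [11.0, 4.5, 8.5], [11.0, 4.5, 8.5], [11.0, 4.5, 8.5]]
`print(gradients)` → prints [11.0, 4.5, 8.5]
`print(grad_refs[0] is grad_refs[1])` → prints True

Answer:
[11.0, 4.5, 8.5]
True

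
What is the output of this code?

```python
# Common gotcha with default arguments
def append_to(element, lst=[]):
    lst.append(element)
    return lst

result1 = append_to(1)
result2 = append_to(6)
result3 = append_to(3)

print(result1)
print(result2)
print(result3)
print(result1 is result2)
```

Key concept: mutable default argument gotcha.
Step by step:
`result1 = append_to(1)` → result1 = [1]
`result2 = append_to(6)` → result1 = [1, 6] (same object as result2); result2 = [1, 6] (same object as result1)
`result3 = append_to(3)` → result1 = [1, 6, 3] (same object as result2, result3); result2 = [1, 6, 3] (same object as result1, result3); result3 = [1, 6, 3] (same object as result1, result2)
`print(result1)` → prints [1, 6, 3]
`print(result2)` → prints [1, 6, 3]
`print(result3)` → prints [1, 6, 3]
`print(result1 is result2)` → prints True

Answer:
[1, 6, 3]
[1, 6, 3]
[1, 6, 3]
True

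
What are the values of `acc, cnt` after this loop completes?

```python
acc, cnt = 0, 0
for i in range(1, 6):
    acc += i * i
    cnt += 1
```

Sum of squares and count
`acc, cnt` takes the values: (0, 0) → (1, 0) → (1, 1) → (5, 1) → (5, 2) → (14, 2) → (14, 3) → (30, 3) → (30, 4) → (55, 4) → (55, 5)

Answer: 55, 5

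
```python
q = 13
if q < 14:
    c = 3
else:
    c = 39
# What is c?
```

Trace:
`q = 13` → q = 13
`if q < 14: ...` → q < 14 is True → c = 3
So c = 3

Answer: 3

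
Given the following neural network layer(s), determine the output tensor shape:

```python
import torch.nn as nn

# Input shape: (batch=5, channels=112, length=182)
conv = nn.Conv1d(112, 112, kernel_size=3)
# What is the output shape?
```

Input: (5, 112, 182) -> Output: (5, 112, 180)

Answer: (5, 112, 180)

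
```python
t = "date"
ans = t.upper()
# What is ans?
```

Trace:
`t = "date"` → t = 'date'
`ans = t.upper()` → ans = 'DATE'
So ans = 'DATE'

Answer: 'DATE'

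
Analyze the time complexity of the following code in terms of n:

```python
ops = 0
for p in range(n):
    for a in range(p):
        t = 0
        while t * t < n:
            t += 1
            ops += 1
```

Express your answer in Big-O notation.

Each loop level contributes: n × n × √n. Multiplying the contributions gives O(n^2√n).

Answer: O(n^2√n)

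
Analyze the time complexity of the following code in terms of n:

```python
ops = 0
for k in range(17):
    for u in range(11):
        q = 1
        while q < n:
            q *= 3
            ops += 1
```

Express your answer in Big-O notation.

Each loop level contributes: 1 × 1 × log n. Multiplying the contributions gives O(log n).

Answer: O(log n)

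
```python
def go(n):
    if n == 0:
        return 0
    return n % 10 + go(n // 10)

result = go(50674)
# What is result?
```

Sum of digits of 50674: 4 + 7 + 6 + 0 + 5 = 22

Answer: 22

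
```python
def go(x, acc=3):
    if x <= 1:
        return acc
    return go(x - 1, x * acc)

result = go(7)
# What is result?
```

Accumulator trace (n, acc): (7, 3) -> (6, 21) -> (5, 126) -> (4, 630) -> (3, 2520) -> (2, 7560) -> (1, 15120) -> return 15120

Answer: 15120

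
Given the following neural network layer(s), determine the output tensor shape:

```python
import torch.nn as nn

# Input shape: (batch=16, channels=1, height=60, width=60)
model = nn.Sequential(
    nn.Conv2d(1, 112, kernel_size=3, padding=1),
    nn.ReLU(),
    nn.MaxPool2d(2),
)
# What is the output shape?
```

Input: (16, 1, 60, 60) -> after Conv2d: (16, 112, 60, 60) -> after ReLU: (16, 112, 60, 60) -> Output: (16, 112, 30, 30)

Answer: (16, 112, 30, 30)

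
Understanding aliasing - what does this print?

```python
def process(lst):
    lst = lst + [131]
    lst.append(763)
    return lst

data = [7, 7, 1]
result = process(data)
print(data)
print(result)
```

Key concept: rebinding parameter vs mutation.
Step by step:
`data = [7, 7, 1]` → data = [7, 7, 1]
`result = process(data)` → result = [7, 7, 1, 131, 763]
`print(data)` → prints [7, 7, 1]
`print(result)` → prints [7, 7, 1, 131, 763]

Answer:
[7, 7, 1]
[7, 7, 1, 131, 763]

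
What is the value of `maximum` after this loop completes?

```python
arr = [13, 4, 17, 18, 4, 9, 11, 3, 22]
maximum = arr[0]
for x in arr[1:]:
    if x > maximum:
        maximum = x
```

Maximum of [13, 4, 17, 18, 4, 9, 11, 3, 22]
`maximum` takes the values: 13 → 17 → 18 → 22

Answer: 22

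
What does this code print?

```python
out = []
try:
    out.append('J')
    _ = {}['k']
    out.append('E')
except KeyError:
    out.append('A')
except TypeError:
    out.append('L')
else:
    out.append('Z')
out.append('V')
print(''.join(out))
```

Execution trace: 'J' (try body) → 'A' (except KeyError) → 'V' (after the try/except). Output: JAV

Answer: JAV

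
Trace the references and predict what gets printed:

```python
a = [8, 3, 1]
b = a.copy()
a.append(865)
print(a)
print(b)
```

Key concept: list.copy() creates independent copy.
Step by step:
`a = [8, 3, 1]` → a = [8, 3, 1]
`b = a.copy()` → b = [8, 3, 1]
`a.append(865)` → a = [8, 3, 1, 865]
`print(a)` → prints [8, 3, 1, 865]
`print(b)` → prints [8, 3, 1]

Answer:
[8, 3, 1, 865]
[8, 3, 1]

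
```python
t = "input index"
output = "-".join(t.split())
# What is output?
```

Trace:
`t = "input index"` → t = 'input index'
`output = "-".join(t.split())` → output = 'input-index'
So output = 'input-index'

Answer: 'input-index'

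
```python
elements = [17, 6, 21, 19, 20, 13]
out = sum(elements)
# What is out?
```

Trace:
`elements = [17, 6, 21, 19, 20, 13]` → elements = [17, 6, 21, 19, 20, 13]
`out = sum(elements)` → out = 96
So out = 96

Answer: 96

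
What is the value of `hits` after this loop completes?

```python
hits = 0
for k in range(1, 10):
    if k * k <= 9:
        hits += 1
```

Count numbers where k² ≤ 9
`hits` takes the values: 0 → 1 → 2 → 3

Answer: 3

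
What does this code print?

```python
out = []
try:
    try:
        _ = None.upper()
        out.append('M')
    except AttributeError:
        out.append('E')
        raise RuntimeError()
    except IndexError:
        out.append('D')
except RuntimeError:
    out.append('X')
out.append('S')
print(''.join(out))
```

Execution trace: 'E' (inner except AttributeError) → 'X' (outer except RuntimeError) → 'S' (after the try/except). Output: EXS

Answer: EXS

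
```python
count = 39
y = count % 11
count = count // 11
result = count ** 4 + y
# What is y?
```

Trace:
`count = 39` → count = 39
`y = count % 11` → y = 6
`count = count // 11` → count = 3
`result = count ** 4 + y` → result = 87
So y = 6

Answer: 6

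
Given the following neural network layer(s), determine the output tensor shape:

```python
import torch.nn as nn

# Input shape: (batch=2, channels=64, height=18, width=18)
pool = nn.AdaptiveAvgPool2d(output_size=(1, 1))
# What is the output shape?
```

Input: (2, 64, 18, 18) -> Output: (2, 64, 1, 1)

Answer: (2, 64, 1, 1)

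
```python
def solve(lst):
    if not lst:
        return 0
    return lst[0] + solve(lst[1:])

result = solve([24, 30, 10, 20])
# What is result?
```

24 + 30 + 10 + 20 + 0 = 84

Answer: 84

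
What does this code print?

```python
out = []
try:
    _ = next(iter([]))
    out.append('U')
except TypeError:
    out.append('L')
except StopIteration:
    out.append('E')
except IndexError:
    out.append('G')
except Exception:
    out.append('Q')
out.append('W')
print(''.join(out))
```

Execution trace: 'E' (except StopIteration) → 'W' (after the try/except). Output: EW

Answer: EW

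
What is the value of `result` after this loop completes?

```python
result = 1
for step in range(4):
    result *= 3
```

3^4 = 81
`result` takes the values: 1 → 3 → 9 → 27 → 81

Answer: 81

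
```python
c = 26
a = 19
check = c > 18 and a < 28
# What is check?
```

Trace:
`c = 26` → c = 26
`a = 19` → a = 19
`check = c > 18 and a < 28` → check = True
So check = True

Answer: True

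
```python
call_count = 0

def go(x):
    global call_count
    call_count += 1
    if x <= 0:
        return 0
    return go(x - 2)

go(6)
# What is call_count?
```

Linear recursion stepping by 2: 4 calls from x=6 down to ≤0.

Answer: 4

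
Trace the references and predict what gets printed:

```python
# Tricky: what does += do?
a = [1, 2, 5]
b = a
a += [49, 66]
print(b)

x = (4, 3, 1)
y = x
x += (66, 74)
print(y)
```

Key concept: += behavior differs for mutable vs immutable.
Step by step:
`a = [1, 2, 5]` → a = [1, 2, 5]
`b = a` → b = [1, 2, 5] (same object as a)
`a += [49, 66]` → a = [1, 2, 5, 49, 66] (same object as b); b = [1, 2, 5, 49, 66] (same object as a)
`print(b)` → prints [1, 2, 5, 49, 66]
`x = (4, 3, 1)` → x = (4, 3, 1)
`y = x` → y = (4, 3, 1)
`x += (66, 74)` → x = (4, 3, 1, 66, 74)
`print(y)` → prints (4, 3, 1)

Answer:
[1, 2, 5, 49, 66]
(4, 3, 1)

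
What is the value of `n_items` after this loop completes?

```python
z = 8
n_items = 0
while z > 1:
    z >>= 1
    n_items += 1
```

Count right shifts until 1
`n_items` takes the values: 0 → 1 → 2 → 3

Answer: 3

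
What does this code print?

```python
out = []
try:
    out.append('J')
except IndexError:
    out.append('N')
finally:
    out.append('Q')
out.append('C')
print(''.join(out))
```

Execution trace: 'J' (try body, no exception) → 'Q' (finally) → 'C' (after the try/except). Output: JQC

Answer: JQC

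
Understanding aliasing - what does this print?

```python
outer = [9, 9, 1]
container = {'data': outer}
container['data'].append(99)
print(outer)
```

Key concept: dict holds reference to list.
Step by step:
`outer = [9, 9, 1]` → outer = [9, 9, 1]
`container = {'data': outer}` → container = {'data': [9, 9, 1]}
`container['data'].append(99)` → outer = [9, 9, 1, 99]; container = {'data': [9, 9, 1, 99]}
`print(outer)` → prints [9, 9, 1, 99]

Answer: [9, 9, 1, 99]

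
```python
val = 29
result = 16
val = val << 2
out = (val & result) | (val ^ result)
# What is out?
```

Trace:
`val = 29` → val = 29
`result = 16` → result = 16
`val = val << 2` → val = 116
`out = (val & result) | (val ^ result)` → out = 116
So out = 116

Answer: 116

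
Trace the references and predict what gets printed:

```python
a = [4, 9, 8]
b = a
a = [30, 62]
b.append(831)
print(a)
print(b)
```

Key concept: rebinding vs mutation: a is rebound to a new list, b still points at the original.
Step by step:
`a = [4, 9, 8]` → a = [4, 9, 8]
`b = a` → b = [4, 9, 8] (same object as a)
`a = [30, 62]` → a = [30, 62]
`b.append(831)` → b = [4, 9, 8, 831]
`print(a)` → prints [30, 62]
`print(b)` → prints [4, 9, 8, 831]

Answer:
[30, 62]
[4, 9, 8, 831]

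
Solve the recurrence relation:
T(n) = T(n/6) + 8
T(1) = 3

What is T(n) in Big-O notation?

Each step divides n by 6 and adds 8. After log_6(n) steps we reach T(1)=3. So T(n) = 8·log_6(n) + 3 = O(log n).

Answer: O(log n)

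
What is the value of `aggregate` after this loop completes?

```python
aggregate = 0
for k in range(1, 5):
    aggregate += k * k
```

Sum of squares 1² to 4² = 30
`aggregate` takes the values: 0 → 1 → 5 → 14 → 30

Answer: 30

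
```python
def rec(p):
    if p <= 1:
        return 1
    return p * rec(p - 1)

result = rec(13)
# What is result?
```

rec(13) = 13 * 12 * 11 * 10 * 9 * 8 * 7 * 6 * 5 * 4 * 3 * 2 * 1 = 6227020800

Answer: 6227020800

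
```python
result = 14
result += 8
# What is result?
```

Trace:
`result = 14` → result = 14
`result += 8` → result = 22
So result = 22

Answer: 22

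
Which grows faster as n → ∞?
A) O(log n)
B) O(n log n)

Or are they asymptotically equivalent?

O(log n) vs O(n log n): Higher order terms dominate.

Answer: B) O(n log n) grows faster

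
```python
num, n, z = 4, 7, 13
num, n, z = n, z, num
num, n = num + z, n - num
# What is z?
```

Trace:
`num, n, z = 4, 7, 13` → num = 4; n = 7; z = 13
`num, n, z = n, z, num` → num = 7; n = 13; z = 4
`num, n = num + z, n - num` → num = 11; n = 6
So z = 4

Answer: 4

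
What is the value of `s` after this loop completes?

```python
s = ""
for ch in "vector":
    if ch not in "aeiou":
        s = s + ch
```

Remove vowels from 'vector'
`s` takes the values: "" → "v" → "vc" → "vct" → "vctr"

Answer: "vctr"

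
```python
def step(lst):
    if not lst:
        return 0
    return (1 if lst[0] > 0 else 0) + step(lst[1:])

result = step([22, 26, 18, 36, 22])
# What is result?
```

Count of positive elements in [22, 26, 18, 36, 22] = 5

Answer: 5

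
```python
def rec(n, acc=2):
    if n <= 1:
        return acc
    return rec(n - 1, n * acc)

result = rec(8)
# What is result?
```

Accumulator trace (n, acc): (8, 2) -> (7, 16) -> (6, 112) -> (5, 672) -> (4, 3360) -> (3, 13440) -> (2, 40320) -> (1, 80640) -> return 80640

Answer: 80640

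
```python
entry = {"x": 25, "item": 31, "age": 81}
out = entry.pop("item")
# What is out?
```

Trace:
`entry = {"x": 25, "item": 31, "age": 81}` → entry = {'x': 25, 'item': 31, 'age': 81}
`out = entry.pop("item")` → entry = {'x': 25, 'age': 81}; out = 31
So out = 31

Answer: 31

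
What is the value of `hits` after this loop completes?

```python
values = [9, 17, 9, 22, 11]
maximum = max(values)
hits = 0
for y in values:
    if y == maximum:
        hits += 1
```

Count of max value 22 in [9, 17, 9, 22, 11]
`hits` takes the values: 0 → 1

Answer: 1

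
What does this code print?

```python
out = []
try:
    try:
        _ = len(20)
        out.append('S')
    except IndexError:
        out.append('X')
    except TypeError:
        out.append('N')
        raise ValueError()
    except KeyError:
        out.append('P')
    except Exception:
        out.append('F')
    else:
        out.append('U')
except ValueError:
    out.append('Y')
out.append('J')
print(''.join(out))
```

Execution trace: 'N' (inner except TypeError) → 'Y' (outer except ValueError) → 'J' (after the try/except). Output: NYJ

Answer: NYJ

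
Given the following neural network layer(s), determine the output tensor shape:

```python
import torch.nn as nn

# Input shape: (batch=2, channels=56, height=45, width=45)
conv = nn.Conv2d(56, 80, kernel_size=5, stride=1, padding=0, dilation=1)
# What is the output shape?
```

Input: (2, 56, 45, 45) -> Output: (2, 80, 41, 41)

Answer: (2, 80, 41, 41)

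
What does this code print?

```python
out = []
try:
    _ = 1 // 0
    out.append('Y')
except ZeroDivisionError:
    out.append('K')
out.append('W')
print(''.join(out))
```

Execution trace: 'K' (except ZeroDivisionError) → 'W' (after the try/except). Output: KW

Answer: KW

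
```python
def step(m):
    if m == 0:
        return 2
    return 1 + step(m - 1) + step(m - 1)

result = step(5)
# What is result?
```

step(m) = 1 + 2·step(m-1), step(0)=2. Closed form: (2+1)·2^5 - 1 = 95.

Answer: 95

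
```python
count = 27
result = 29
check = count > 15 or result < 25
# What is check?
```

Trace:
`count = 27` → count = 27
`result = 29` → result = 29
`check = count > 15 or result < 25` → check = True
So check = True

Answer: True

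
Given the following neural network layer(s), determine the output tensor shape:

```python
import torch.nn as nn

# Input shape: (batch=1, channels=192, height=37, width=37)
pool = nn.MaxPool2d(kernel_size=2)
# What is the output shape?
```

Input: (1, 192, 37, 37) -> Output: (1, 192, 18, 18)

Answer: (1, 192, 18, 18)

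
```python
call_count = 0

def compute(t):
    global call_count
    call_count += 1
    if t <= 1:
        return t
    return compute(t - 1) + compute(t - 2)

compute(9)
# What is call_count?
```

Calls(t) = 1 + Calls(t-1) + Calls(t-2); Calls(0)=Calls(1)=1. For t=9 this gives 109.

Answer: 109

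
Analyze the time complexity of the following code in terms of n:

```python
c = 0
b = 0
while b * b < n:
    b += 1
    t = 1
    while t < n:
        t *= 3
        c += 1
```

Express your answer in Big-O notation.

Each loop level contributes: √n × log n. Multiplying the contributions gives O(√n log n).

Answer: O(√n log n)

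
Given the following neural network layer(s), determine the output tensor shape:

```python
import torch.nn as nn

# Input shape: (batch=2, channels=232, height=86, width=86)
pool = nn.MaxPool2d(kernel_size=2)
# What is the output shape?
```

Input: (2, 232, 86, 86) -> Output: (2, 232, 43, 43)

Answer: (2, 232, 43, 43)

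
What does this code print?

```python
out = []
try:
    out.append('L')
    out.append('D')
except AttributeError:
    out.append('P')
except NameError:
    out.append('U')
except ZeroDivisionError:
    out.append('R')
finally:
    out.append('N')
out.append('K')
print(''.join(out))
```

Execution trace: 'L' (try body) → 'D' (try body, no exception) → 'N' (finally) → 'K' (after the try/except). Output: LDNK

Answer: LDNK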